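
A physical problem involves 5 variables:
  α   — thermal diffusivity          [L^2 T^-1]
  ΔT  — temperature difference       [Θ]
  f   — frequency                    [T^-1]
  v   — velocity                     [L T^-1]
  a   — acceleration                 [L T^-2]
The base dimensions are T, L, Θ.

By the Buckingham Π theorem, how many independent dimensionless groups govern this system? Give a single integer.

Write exponents as rows T,L,Θ / cols α,ΔT,f,v,a:
  T: [-1  0 -1 -1 -2]
  L: [ 2  0  0  1  1]
  Θ: [ 0  1  0  0  0]
Echelon form has 3 nonzero rows (pivots: α,ΔT,f)
Π count = n − r = 5 − 3 = 2

2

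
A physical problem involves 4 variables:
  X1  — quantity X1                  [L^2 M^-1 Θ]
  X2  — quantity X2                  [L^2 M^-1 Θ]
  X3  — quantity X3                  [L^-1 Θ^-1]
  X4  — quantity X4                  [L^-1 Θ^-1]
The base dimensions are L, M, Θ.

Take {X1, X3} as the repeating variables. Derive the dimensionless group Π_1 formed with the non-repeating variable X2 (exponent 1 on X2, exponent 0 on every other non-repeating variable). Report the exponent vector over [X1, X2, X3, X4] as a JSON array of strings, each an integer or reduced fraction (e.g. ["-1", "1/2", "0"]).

["-1", "1", "0", "0"]

Write exponents as rows L,M,Θ / cols X1,X2,X3,X4:
  L: [ 2  2 -1 -1]
  M: [-1 -1  0  0]
  Θ: [ 1  1 -1 -1]
RREF → pivots at {X1,X3} ⇒ r = 2
Pivot set = {X1,X3}, free = {X2,X4}
RREF:
  r0: [   1    1    0    0]
  r1: [   0    0    1    1]
  r2: [   0    0    0    0]
Fix exponent of X2 at 1, X4 at 0; solve each RREF row for its pivot's exponent:
  r0: exp(X1) + (1)·1 = 0 ⇒ exp(X1) = -1
  r1: exp(X3) + (0)·1 = 0 ⇒ exp(X3) = 0
Π_1 = X1^-1 · X2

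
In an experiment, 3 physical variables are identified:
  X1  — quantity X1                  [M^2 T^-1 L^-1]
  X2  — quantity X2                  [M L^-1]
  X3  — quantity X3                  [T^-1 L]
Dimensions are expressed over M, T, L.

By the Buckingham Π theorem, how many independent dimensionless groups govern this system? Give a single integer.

1

Exponent matrix [M,T,L] × [X1,X2,X3]:
  M: [ 2  1  0]
  T: [-1  0 -1]
  L: [-1 -1  1]
RREF → pivots at {X1,X2} ⇒ r = 2
Π count = n − r = 3 − 2 = 1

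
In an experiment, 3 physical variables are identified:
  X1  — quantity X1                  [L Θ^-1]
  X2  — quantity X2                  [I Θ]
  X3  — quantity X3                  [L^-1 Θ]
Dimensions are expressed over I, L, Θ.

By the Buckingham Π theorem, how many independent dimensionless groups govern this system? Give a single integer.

1

Exponent matrix [I,L,Θ] × [X1,X2,X3]:
  I: [ 0  1  0]
  L: [ 1  0 -1]
  Θ: [-1  1  1]
Row reduction gives pivot columns X1,X2; rank = 2
3 vars − rank 2 = 1 Π group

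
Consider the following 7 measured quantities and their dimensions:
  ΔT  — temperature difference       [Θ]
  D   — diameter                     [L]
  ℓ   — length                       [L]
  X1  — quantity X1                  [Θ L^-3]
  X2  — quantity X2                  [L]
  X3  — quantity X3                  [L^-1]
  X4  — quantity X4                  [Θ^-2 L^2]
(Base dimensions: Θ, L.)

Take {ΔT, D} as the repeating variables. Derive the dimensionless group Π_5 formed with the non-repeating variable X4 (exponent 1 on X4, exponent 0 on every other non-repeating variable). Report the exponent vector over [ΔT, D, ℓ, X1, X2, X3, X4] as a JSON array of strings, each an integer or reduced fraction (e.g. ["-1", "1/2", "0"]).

["2", "-2", "0", "0", "0", "0", "1"]

Write exponents as rows Θ,L / cols ΔT,D,ℓ,X1,X2,X3,X4:
  Θ: [ 1  0  0  1  0  0 -2]
  L: [ 0  1  1 -3  1 -1  2]
Row reduction gives pivot columns ΔT,D; rank = 2
Repeat: ΔT,D; free: ℓ,X1,X2,X3,X4
RREF:
  r0: [   1    0    0    1    0    0   -2]
  r1: [   0    1    1   -3    1   -1    2]
Fix exponent of X4 at 1, ℓ at 0, X1 at 0, X2 at 0, X3 at 0; solve each RREF row for its pivot's exponent:
  r0: exp(ΔT) + (-2)·1 = 0 ⇒ exp(ΔT) = 2
  r1: exp(D) + (2)·1 = 0 ⇒ exp(D) = -2
Π_5 = ΔT^2 · D^-2 · X4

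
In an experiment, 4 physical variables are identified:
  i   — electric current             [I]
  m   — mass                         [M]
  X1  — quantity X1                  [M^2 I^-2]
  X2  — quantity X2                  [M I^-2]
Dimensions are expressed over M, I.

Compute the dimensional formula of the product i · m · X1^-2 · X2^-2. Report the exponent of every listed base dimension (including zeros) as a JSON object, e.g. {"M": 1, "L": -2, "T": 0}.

Write exponents as rows M,I / cols i,m,X1,X2:
  M: [ 0  1  2  1]
  I: [ 1  0 -2 -2]
  [M]: (1)·0+(1)·1+(-2)·2+(-2)·1 = -5
  [I]: (1)·1+(1)·0+(-2)·-2+(-2)·-2 = 9
⇒ M^-5 I^9

{"M": -5, "I": 9}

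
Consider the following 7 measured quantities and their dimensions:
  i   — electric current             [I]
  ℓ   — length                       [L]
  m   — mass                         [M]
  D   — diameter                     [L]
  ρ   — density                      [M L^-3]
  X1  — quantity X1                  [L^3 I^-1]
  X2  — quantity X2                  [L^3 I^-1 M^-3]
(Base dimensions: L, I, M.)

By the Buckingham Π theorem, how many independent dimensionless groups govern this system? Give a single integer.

4

Dimensional matrix (L×I×M by i×ℓ×m×D×ρ×X1×X2):
  L: [ 0  1  0  1 -3  3  3]
  I: [ 1  0  0  0  0 -1 -1]
  M: [ 0  0  1  0  1  0 -3]
Echelon form has 3 nonzero rows (pivots: i,ℓ,m)
7 vars − rank 3 = 4 Π groups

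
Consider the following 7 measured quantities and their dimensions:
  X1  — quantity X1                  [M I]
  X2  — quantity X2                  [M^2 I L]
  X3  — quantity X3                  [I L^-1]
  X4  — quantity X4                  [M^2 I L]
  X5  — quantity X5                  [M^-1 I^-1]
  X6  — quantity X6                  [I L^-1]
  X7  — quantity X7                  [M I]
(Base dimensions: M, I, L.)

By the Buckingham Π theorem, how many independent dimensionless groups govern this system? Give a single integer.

5

Exponent matrix [M,I,L] × [X1,X2,X3,X4,X5,X6,X7]:
  M: [ 1  2  0  2 -1  0  1]
  I: [ 1  1  1  1 -1  1  1]
  L: [ 0  1 -1  1  0 -1  0]
Row reduction gives pivot columns X1,X2; rank = 2
7 vars − rank 2 = 5 Π groups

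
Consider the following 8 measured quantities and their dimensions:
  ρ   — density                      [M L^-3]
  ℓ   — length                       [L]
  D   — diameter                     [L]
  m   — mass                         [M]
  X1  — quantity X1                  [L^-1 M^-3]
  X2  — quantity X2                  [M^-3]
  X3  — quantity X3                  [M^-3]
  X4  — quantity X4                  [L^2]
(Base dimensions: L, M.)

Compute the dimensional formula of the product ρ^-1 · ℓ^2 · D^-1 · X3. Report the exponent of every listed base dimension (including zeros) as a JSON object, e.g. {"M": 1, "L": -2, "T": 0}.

{"L": 4, "M": -4}

Write exponents as rows L,M / cols ρ,ℓ,D,m,X1,X2,X3,X4:
  L: [-3  1  1  0 -1  0  0  2]
  M: [ 1  0  0  1 -3 -3 -3  0]
  [L]: (-1)·-3+(2)·1+(-1)·1+(1)·0 = 4
  [M]: (-1)·1+(2)·0+(-1)·0+(1)·-3 = -4
⇒ L^4 M^-4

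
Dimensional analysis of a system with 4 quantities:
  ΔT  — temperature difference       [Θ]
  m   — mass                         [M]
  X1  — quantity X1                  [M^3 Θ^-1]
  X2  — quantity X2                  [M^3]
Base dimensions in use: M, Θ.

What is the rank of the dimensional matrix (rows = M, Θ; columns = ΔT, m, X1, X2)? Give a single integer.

2

Dimensional matrix (M×Θ by ΔT×m×X1×X2):
  M: [ 0  1  3  3]
  Θ: [ 1  0 -1  0]
Echelon form has 2 nonzero rows (pivots: ΔT,m)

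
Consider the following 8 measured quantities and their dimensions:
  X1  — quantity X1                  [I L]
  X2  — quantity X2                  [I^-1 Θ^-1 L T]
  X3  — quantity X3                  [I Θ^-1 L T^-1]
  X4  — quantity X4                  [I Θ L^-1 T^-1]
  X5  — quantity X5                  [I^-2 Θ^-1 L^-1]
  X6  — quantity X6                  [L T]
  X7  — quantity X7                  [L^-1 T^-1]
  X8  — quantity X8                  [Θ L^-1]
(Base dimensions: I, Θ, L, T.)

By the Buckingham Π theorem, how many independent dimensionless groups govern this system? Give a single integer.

5

Dimensional matrix (I×Θ×L×T by X1×X2×X3×X4×X5×X6×X7×X8):
  I: [ 1 -1  1  1 -2  0  0  0]
  Θ: [ 0 -1 -1  1 -1  0  0  1]
  L: [ 1  1  1 -1 -1  1 -1 -1]
  T: [ 0  1 -1 -1  0  1 -1  0]
RREF → pivots at {X1,X2,X3} ⇒ r = 3
Π count = n − r = 8 − 3 = 5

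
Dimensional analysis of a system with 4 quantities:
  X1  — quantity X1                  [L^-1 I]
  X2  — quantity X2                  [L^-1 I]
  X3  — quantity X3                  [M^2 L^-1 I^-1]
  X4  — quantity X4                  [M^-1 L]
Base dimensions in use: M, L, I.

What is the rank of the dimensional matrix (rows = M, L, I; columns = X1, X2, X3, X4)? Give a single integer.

2

Write exponents as rows M,L,I / cols X1,X2,X3,X4:
  M: [ 0  0  2 -1]
  L: [-1 -1 -1  1]
  I: [ 1  1 -1  0]
Echelon form has 2 nonzero rows (pivots: X1,X3)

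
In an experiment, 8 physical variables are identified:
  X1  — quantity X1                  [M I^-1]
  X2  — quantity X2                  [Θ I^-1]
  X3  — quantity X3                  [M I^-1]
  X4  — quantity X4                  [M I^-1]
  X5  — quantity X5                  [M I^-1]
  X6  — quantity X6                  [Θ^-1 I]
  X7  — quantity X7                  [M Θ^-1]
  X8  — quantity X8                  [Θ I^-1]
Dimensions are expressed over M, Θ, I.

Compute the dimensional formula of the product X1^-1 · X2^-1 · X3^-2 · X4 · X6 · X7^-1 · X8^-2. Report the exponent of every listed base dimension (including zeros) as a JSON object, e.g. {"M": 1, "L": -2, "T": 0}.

Write exponents as rows M,Θ,I / cols X1,X2,X3,X4,X5,X6,X7,X8:
  M: [ 1  0  1  1  1  0  1  0]
  Θ: [ 0  1  0  0  0 -1 -1  1]
  I: [-1 -1 -1 -1 -1  1  0 -1]
  [M]: (-1)·1+(-1)·0+(-2)·1+(1)·1+(1)·0+(-1)·1+(-2)·0 = -3
  [Θ]: (-1)·0+(-1)·1+(-2)·0+(1)·0+(1)·-1+(-1)·-1+(-2)·1 = -3
  [I]: (-1)·-1+(-1)·-1+(-2)·-1+(1)·-1+(1)·1+(-1)·0+(-2)·-1 = 6
⇒ M^-3 Θ^-3 I^6

{"M": -3, "Θ": -3, "I": 6}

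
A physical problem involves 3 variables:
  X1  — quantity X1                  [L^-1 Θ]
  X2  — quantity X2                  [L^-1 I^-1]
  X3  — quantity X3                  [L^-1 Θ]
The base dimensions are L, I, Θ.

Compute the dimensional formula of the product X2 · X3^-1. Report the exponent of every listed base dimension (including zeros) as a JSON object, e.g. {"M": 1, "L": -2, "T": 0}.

{"L": 0, "I": -1, "Θ": -1}

Exponent matrix [L,I,Θ] × [X1,X2,X3]:
  L: [-1 -1 -1]
  I: [ 0 -1  0]
  Θ: [ 1  0  1]
  [L]: (1)·-1+(-1)·-1 = 0
  [I]: (1)·-1+(-1)·0 = -1
  [Θ]: (1)·0+(-1)·1 = -1
⇒ I^-1 Θ^-1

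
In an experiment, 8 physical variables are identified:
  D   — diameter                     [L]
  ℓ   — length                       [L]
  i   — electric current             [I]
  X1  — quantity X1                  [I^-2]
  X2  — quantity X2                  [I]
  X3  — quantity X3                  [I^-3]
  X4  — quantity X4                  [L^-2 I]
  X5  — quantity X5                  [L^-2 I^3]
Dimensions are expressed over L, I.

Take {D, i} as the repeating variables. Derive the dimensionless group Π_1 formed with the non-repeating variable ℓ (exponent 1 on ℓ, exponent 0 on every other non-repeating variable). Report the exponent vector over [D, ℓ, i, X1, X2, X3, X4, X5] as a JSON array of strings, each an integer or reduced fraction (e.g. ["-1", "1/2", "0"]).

["-1", "1", "0", "0", "0", "0", "0", "0"]

Dimensional matrix (L×I by D×ℓ×i×X1×X2×X3×X4×X5):
  L: [ 1  1  0  0  0  0 -2 -2]
  I: [ 0  0  1 -2  1 -3  1  3]
Echelon form has 2 nonzero rows (pivots: D,i)
Repeat: D,i; free: ℓ,X1,X2,X3,X4,X5
RREF:
  r0: [   1    1    0    0    0    0   -2   -2]
  r1: [   0    0    1   -2    1   -3    1    3]
Fix exponent of ℓ at 1, X1 at 0, X2 at 0, X3 at 0, X4 at 0, X5 at 0; solve each RREF row for its pivot's exponent:
  r0: exp(D) + (1)·1 = 0 ⇒ exp(D) = -1
  r1: exp(i) + (0)·1 = 0 ⇒ exp(i) = 0
Π_1 = D^-1 · ℓ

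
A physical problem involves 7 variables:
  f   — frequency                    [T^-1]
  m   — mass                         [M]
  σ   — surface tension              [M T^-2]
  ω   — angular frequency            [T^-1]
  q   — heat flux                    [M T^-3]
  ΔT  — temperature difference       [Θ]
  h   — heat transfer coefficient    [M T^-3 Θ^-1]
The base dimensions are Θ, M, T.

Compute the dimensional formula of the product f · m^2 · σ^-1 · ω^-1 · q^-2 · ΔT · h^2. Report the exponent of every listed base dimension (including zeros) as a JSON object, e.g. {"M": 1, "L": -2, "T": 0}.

{"Θ": -1, "M": 1, "T": 2}

Dimensional matrix (Θ×M×T by f×m×σ×ω×q×ΔT×h):
  Θ: [ 0  0  0  0  0  1 -1]
  M: [ 0  1  1  0  1  0  1]
  T: [-1  0 -2 -1 -3  0 -3]
  [Θ]: (1)·0+(2)·0+(-1)·0+(-1)·0+(-2)·0+(1)·1+(2)·-1 = -1
  [M]: (1)·0+(2)·1+(-1)·1+(-1)·0+(-2)·1+(1)·0+(2)·1 = 1
  [T]: (1)·-1+(2)·0+(-1)·-2+(-1)·-1+(-2)·-3+(1)·0+(2)·-3 = 2
⇒ Θ^-1 M T^2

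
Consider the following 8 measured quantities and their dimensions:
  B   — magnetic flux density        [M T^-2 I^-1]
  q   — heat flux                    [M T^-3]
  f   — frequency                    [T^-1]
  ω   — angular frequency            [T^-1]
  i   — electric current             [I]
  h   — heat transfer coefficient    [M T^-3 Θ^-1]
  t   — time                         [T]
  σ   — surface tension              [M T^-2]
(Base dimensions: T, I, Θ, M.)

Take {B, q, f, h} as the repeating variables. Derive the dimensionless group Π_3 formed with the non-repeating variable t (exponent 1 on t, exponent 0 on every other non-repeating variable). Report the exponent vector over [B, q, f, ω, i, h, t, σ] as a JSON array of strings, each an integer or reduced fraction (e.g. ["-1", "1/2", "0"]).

Write exponents as rows T,I,Θ,M / cols B,q,f,ω,i,h,t,σ:
  T: [-2 -3 -1 -1  0 -3  1 -2]
  I: [-1  0  0  0  1  0  0  0]
  Θ: [ 0  0  0  0  0 -1  0  0]
  M: [ 1  1  0  0  0  1  0  1]
RREF → pivots at {B,q,f,h} ⇒ r = 4
Pivot set = {B,q,f,h}, free = {ω,i,t,σ}
RREF:
  r0: [   1    0    0    0   -1    0    0    0]
  r1: [   0    1    0    0    1    0    0    1]
  r2: [   0    0    1    1   -1    0   -1   -1]
  r3: [   0    0    0    0    0    1    0    0]
Fix exponent of t at 1, ω at 0, i at 0, σ at 0; solve each RREF row for its pivot's exponent:
  r0: exp(B) + (0)·1 = 0 ⇒ exp(B) = 0
  r1: exp(q) + (0)·1 = 0 ⇒ exp(q) = 0
  r2: exp(f) + (-1)·1 = 0 ⇒ exp(f) = 1
  r3: exp(h) + (0)·1 = 0 ⇒ exp(h) = 0
Π_3 = f · t

["0", "0", "1", "0", "0", "0", "1", "0"]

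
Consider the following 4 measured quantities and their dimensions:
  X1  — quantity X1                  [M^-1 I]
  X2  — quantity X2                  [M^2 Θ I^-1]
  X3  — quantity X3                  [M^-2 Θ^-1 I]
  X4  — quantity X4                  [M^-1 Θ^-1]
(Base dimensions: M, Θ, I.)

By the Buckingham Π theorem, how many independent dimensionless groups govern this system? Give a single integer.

Write exponents as rows M,Θ,I / cols X1,X2,X3,X4:
  M: [-1  2 -2 -1]
  Θ: [ 0  1 -1 -1]
  I: [ 1 -1  1  0]
Echelon form has 2 nonzero rows (pivots: X1,X2)
Π count = n − r = 4 − 2 = 2

2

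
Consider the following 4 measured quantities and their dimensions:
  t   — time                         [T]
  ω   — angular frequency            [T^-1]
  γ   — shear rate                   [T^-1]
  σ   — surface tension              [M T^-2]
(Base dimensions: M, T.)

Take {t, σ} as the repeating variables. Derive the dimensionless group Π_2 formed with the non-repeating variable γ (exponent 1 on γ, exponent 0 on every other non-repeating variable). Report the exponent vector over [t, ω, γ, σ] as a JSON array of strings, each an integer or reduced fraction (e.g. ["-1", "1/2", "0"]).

Exponent matrix [M,T] × [t,ω,γ,σ]:
  M: [ 0  0  0  1]
  T: [ 1 -1 -1 -2]
RREF → pivots at {t,σ} ⇒ r = 2
Pivot set = {t,σ}, free = {ω,γ}
RREF:
  r0: [   1   -1   -1    0]
  r1: [   0    0    0    1]
Fix exponent of γ at 1, ω at 0; solve each RREF row for its pivot's exponent:
  r0: exp(t) + (-1)·1 = 0 ⇒ exp(t) = 1
  r1: exp(σ) + (0)·1 = 0 ⇒ exp(σ) = 0
Π_2 = t · γ

["1", "0", "1", "0"]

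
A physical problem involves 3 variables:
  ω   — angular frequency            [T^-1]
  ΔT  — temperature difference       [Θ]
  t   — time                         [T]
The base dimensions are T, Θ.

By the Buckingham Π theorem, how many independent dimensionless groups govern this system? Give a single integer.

1

Exponent matrix [T,Θ] × [ω,ΔT,t]:
  T: [-1  0  1]
  Θ: [ 0  1  0]
RREF → pivots at {ω,ΔT} ⇒ r = 2
n=3, r=2 ⇒ 1 dimensionless group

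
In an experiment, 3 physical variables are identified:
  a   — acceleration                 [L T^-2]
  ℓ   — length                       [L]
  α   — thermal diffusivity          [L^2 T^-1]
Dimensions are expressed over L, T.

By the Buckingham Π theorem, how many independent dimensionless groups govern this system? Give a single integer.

Exponent matrix [L,T] × [a,ℓ,α]:
  L: [ 1  1  2]
  T: [-2  0 -1]
RREF → pivots at {a,ℓ} ⇒ r = 2
Π count = n − r = 3 − 2 = 1

1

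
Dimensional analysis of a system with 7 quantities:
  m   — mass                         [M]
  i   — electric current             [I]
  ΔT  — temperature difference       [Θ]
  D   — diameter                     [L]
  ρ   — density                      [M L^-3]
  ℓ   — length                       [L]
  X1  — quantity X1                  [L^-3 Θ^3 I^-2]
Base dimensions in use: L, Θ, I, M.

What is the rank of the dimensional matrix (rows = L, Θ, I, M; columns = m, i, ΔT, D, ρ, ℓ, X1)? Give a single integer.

Write exponents as rows L,Θ,I,M / cols m,i,ΔT,D,ρ,ℓ,X1:
  L: [ 0  0  0  1 -3  1 -3]
  Θ: [ 0  0  1  0  0  0  3]
  I: [ 0  1  0  0  0  0 -2]
  M: [ 1  0  0  0  1  0  0]
Echelon form has 4 nonzero rows (pivots: m,i,ΔT,D)

4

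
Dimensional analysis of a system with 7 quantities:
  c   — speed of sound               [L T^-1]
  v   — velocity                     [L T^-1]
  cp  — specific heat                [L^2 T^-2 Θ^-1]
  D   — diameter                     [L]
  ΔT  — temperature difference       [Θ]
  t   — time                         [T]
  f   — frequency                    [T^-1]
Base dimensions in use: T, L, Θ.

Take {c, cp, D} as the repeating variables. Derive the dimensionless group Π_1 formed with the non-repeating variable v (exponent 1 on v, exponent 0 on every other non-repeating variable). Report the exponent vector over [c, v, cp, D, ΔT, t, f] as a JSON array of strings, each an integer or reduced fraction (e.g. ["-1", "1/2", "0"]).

["-1", "1", "0", "0", "0", "0", "0"]

Write exponents as rows T,L,Θ / cols c,v,cp,D,ΔT,t,f:
  T: [-1 -1 -2  0  0  1 -1]
  L: [ 1  1  2  1  0  0  0]
  Θ: [ 0  0 -1  0  1  0  0]
RREF → pivots at {c,cp,D} ⇒ r = 3
Repeat: c,cp,D; free: v,ΔT,t,f
RREF:
  r0: [   1    1    0    0    2   -1    1]
  r1: [   0    0    1    0   -1    0    0]
  r2: [   0    0    0    1    0    1   -1]
Fix exponent of v at 1, ΔT at 0, t at 0, f at 0; solve each RREF row for its pivot's exponent:
  r0: exp(c) + (1)·1 = 0 ⇒ exp(c) = -1
  r1: exp(cp) + (0)·1 = 0 ⇒ exp(cp) = 0
  r2: exp(D) + (0)·1 = 0 ⇒ exp(D) = 0
Π_1 = c^-1 · v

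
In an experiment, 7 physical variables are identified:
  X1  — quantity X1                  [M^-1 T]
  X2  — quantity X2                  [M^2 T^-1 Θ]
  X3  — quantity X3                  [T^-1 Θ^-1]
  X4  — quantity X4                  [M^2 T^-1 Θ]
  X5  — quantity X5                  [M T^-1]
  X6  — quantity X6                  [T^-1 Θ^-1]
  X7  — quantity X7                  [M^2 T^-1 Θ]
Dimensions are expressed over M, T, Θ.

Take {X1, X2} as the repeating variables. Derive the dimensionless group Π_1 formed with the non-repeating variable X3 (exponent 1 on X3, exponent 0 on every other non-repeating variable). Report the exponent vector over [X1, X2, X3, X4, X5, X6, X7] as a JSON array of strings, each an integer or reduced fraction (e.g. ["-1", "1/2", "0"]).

["2", "1", "1", "0", "0", "0", "0"]

Write exponents as rows M,T,Θ / cols X1,X2,X3,X4,X5,X6,X7:
  M: [-1  2  0  2  1  0  2]
  T: [ 1 -1 -1 -1 -1 -1 -1]
  Θ: [ 0  1 -1  1  0 -1  1]
Echelon form has 2 nonzero rows (pivots: X1,X2)
Repeat: X1,X2; free: X3,X4,X5,X6,X7
RREF:
  r0: [   1    0   -2    0   -1   -2    0]
  r1: [   0    1   -1    1    0   -1    1]
  r2: [   0    0    0    0    0    0    0]
Fix exponent of X3 at 1, X4 at 0, X5 at 0, X6 at 0, X7 at 0; solve each RREF row for its pivot's exponent:
  r0: exp(X1) + (-2)·1 = 0 ⇒ exp(X1) = 2
  r1: exp(X2) + (-1)·1 = 0 ⇒ exp(X2) = 1
Π_1 = X1^2 · X2 · X3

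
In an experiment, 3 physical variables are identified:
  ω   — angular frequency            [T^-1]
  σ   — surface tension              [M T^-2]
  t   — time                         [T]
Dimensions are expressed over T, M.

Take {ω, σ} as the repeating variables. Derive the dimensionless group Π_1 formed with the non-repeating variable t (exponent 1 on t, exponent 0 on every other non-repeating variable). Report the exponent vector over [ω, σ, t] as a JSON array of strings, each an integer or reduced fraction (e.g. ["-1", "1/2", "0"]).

Exponent matrix [T,M] × [ω,σ,t]:
  T: [-1 -2  1]
  M: [ 0  1  0]
Row reduction gives pivot columns ω,σ; rank = 2
Pivot set = {ω,σ}, free = {t}
RREF:
  r0: [   1    0   -1]
  r1: [   0    1    0]
Fix exponent of t at 1; solve each RREF row for its pivot's exponent:
  r0: exp(ω) + (-1)·1 = 0 ⇒ exp(ω) = 1
  r1: exp(σ) + (0)·1 = 0 ⇒ exp(σ) = 0
Π_1 = ω · t

["1", "0", "1"]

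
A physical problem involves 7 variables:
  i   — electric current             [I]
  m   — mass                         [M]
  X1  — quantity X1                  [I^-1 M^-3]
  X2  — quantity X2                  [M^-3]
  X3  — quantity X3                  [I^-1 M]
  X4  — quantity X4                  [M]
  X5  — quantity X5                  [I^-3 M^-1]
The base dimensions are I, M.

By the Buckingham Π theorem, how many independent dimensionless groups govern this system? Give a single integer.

5

Dimensional matrix (I×M by i×m×X1×X2×X3×X4×X5):
  I: [ 1  0 -1  0 -1  0 -3]
  M: [ 0  1 -3 -3  1  1 -1]
Echelon form has 2 nonzero rows (pivots: i,m)
n=7, r=2 ⇒ 5 dimensionless groups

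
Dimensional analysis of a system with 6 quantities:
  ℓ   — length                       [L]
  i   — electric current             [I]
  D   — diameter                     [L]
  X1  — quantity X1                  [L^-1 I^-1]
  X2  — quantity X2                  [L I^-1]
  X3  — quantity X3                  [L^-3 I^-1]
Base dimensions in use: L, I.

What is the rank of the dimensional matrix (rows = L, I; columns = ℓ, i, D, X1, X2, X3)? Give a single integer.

2

Write exponents as rows L,I / cols ℓ,i,D,X1,X2,X3:
  L: [ 1  0  1 -1  1 -3]
  I: [ 0  1  0 -1 -1 -1]
Row reduction gives pivot columns ℓ,i; rank = 2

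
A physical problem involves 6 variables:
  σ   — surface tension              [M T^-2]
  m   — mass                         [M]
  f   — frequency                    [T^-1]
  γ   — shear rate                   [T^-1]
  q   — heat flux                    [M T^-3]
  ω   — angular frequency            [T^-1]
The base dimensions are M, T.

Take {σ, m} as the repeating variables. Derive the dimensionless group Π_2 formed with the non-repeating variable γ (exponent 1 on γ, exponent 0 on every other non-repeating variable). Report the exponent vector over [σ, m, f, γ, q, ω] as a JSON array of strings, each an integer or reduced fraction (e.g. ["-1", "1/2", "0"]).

Dimensional matrix (M×T by σ×m×f×γ×q×ω):
  M: [ 1  1  0  0  1  0]
  T: [-2  0 -1 -1 -3 -1]
Echelon form has 2 nonzero rows (pivots: σ,m)
Repeat: σ,m; free: f,γ,q,ω
RREF:
  r0: [   1    0  1/2  1/2  3/2  1/2]
  r1: [   0    1 -1/2 -1/2 -1/2 -1/2]
Fix exponent of γ at 1, f at 0, q at 0, ω at 0; solve each RREF row for its pivot's exponent:
  r0: exp(σ) + (1/2)·1 = 0 ⇒ exp(σ) = -1/2
  r1: exp(m) + (-1/2)·1 = 0 ⇒ exp(m) = 1/2
Π_2 = σ^(-1/2) · m^(1/2) · γ

["-1/2", "1/2", "0", "1", "0", "0"]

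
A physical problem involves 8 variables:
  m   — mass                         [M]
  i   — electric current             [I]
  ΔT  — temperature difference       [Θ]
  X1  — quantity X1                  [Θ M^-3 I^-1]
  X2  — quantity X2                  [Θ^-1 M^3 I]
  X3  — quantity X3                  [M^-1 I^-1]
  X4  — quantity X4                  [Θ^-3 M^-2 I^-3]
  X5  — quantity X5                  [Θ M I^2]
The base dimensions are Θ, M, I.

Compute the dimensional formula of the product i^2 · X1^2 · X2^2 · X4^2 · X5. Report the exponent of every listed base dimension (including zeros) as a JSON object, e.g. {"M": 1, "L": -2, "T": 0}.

Exponent matrix [Θ,M,I] × [m,i,ΔT,X1,X2,X3,X4,X5]:
  Θ: [ 0  0  1  1 -1  0 -3  1]
  M: [ 1  0  0 -3  3 -1 -2  1]
  I: [ 0  1  0 -1  1 -1 -3  2]
  [Θ]: (2)·0+(2)·1+(2)·-1+(2)·-3+(1)·1 = -5
  [M]: (2)·0+(2)·-3+(2)·3+(2)·-2+(1)·1 = -3
  [I]: (2)·1+(2)·-1+(2)·1+(2)·-3+(1)·2 = -2
⇒ Θ^-5 M^-3 I^-2

{"Θ": -5, "M": -3, "I": -2}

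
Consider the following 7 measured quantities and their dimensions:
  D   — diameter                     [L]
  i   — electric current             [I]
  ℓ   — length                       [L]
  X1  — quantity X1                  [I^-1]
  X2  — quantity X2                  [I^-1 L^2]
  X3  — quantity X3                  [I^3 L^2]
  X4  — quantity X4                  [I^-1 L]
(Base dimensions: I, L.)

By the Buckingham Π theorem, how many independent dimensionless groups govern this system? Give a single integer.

Exponent matrix [I,L] × [D,i,ℓ,X1,X2,X3,X4]:
  I: [ 0  1  0 -1 -1  3 -1]
  L: [ 1  0  1  0  2  2  1]
Echelon form has 2 nonzero rows (pivots: D,i)
n=7, r=2 ⇒ 5 dimensionless groups

5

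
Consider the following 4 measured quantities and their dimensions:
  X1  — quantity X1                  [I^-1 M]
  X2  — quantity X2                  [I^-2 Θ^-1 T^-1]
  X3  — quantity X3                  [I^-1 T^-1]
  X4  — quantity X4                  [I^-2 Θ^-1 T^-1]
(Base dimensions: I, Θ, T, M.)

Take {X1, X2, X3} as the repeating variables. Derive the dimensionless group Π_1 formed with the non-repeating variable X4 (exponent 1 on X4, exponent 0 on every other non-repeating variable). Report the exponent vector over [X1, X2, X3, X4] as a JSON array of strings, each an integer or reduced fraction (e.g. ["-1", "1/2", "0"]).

Exponent matrix [I,Θ,T,M] × [X1,X2,X3,X4]:
  I: [-1 -2 -1 -2]
  Θ: [ 0 -1  0 -1]
  T: [ 0 -1 -1 -1]
  M: [ 1  0  0  0]
Row reduction gives pivot columns X1,X2,X3; rank = 3
Repeat: X1,X2,X3; free: X4
RREF:
  r0: [   1    0    0    0]
  r1: [   0    1    0    1]
  r2: [   0    0    1    0]
  r3: [   0    0    0    0]
Fix exponent of X4 at 1; solve each RREF row for its pivot's exponent:
  r0: exp(X1) + (0)·1 = 0 ⇒ exp(X1) = 0
  r1: exp(X2) + (1)·1 = 0 ⇒ exp(X2) = -1
  r2: exp(X3) + (0)·1 = 0 ⇒ exp(X3) = 0
Π_1 = X2^-1 · X4

["0", "-1", "0", "1"]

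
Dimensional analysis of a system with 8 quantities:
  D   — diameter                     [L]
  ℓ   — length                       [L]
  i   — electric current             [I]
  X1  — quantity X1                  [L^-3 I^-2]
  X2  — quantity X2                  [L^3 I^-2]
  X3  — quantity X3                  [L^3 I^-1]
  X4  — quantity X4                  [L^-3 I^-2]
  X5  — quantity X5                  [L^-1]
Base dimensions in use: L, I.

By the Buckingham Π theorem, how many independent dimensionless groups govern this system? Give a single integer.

Write exponents as rows L,I / cols D,ℓ,i,X1,X2,X3,X4,X5:
  L: [ 1  1  0 -3  3  3 -3 -1]
  I: [ 0  0  1 -2 -2 -1 -2  0]
Row reduction gives pivot columns D,i; rank = 2
n=8, r=2 ⇒ 6 dimensionless groups

6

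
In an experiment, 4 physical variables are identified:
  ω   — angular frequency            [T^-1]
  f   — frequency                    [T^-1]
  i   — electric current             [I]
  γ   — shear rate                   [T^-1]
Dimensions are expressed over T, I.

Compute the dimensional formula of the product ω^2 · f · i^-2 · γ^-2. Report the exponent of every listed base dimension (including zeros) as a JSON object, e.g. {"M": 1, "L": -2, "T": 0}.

Exponent matrix [T,I] × [ω,f,i,γ]:
  T: [-1 -1  0 -1]
  I: [ 0  0  1  0]
  [T]: (2)·-1+(1)·-1+(-2)·0+(-2)·-1 = -1
  [I]: (2)·0+(1)·0+(-2)·1+(-2)·0 = -2
⇒ T^-1 I^-2

{"T": -1, "I": -2}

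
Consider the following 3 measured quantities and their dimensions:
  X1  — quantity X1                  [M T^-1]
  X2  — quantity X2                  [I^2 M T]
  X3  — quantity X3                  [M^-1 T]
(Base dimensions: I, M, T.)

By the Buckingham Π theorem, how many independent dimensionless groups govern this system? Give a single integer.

1

Dimensional matrix (I×M×T by X1×X2×X3):
  I: [ 0  2  0]
  M: [ 1  1 -1]
  T: [-1  1  1]
RREF → pivots at {X1,X2} ⇒ r = 2
3 vars − rank 2 = 1 Π group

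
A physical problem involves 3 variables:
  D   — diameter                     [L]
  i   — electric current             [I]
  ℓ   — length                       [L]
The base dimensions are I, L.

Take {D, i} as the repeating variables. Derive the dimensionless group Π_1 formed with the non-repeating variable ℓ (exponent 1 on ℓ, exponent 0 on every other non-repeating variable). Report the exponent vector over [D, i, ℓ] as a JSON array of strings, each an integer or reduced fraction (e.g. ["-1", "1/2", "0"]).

Exponent matrix [I,L] × [D,i,ℓ]:
  I: [ 0  1  0]
  L: [ 1  0  1]
RREF → pivots at {D,i} ⇒ r = 2
Pivot set = {D,i}, free = {ℓ}
RREF:
  r0: [   1    0    1]
  r1: [   0    1    0]
Fix exponent of ℓ at 1; solve each RREF row for its pivot's exponent:
  r0: exp(D) + (1)·1 = 0 ⇒ exp(D) = -1
  r1: exp(i) + (0)·1 = 0 ⇒ exp(i) = 0
Π_1 = D^-1 · ℓ

["-1", "0", "1"]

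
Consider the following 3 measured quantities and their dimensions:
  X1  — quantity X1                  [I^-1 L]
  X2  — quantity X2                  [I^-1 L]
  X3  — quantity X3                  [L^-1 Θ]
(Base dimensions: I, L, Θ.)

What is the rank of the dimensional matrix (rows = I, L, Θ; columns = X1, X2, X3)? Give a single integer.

Dimensional matrix (I×L×Θ by X1×X2×X3):
  I: [-1 -1  0]
  L: [ 1  1 -1]
  Θ: [ 0  0  1]
RREF → pivots at {X1,X3} ⇒ r = 2

2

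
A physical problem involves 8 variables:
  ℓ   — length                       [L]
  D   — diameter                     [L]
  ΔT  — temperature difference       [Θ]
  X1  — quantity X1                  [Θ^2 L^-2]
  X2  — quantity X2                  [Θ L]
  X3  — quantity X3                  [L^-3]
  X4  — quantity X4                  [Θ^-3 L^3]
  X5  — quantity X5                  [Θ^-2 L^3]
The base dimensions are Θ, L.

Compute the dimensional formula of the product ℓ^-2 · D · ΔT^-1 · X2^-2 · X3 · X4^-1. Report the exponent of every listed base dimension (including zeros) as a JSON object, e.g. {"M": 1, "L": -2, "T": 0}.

{"Θ": 0, "L": -9}

Write exponents as rows Θ,L / cols ℓ,D,ΔT,X1,X2,X3,X4,X5:
  Θ: [ 0  0  1  2  1  0 -3 -2]
  L: [ 1  1  0 -2  1 -3  3  3]
  [Θ]: (-2)·0+(1)·0+(-1)·1+(-2)·1+(1)·0+(-1)·-3 = 0
  [L]: (-2)·1+(1)·1+(-1)·0+(-2)·1+(1)·-3+(-1)·3 = -9
⇒ L^-9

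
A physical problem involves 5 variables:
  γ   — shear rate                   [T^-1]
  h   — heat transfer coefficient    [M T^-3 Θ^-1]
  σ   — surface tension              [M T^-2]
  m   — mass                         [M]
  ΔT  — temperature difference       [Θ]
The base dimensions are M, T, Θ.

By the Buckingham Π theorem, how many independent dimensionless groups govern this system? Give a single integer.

2

Exponent matrix [M,T,Θ] × [γ,h,σ,m,ΔT]:
  M: [ 0  1  1  1  0]
  T: [-1 -3 -2  0  0]
  Θ: [ 0 -1  0  0  1]
RREF → pivots at {γ,h,σ} ⇒ r = 3
n=5, r=3 ⇒ 2 dimensionless groups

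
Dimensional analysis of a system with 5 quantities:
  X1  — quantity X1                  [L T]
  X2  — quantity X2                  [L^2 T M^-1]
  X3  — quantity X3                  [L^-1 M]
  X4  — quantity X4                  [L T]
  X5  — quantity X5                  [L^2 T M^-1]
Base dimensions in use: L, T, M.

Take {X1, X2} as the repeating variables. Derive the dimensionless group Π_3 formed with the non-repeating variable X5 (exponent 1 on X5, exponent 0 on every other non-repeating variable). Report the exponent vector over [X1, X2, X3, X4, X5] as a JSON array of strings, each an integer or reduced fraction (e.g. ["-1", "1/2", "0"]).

["0", "-1", "0", "0", "1"]

Write exponents as rows L,T,M / cols X1,X2,X3,X4,X5:
  L: [ 1  2 -1  1  2]
  T: [ 1  1  0  1  1]
  M: [ 0 -1  1  0 -1]
Echelon form has 2 nonzero rows (pivots: X1,X2)
Pivot set = {X1,X2}, free = {X3,X4,X5}
RREF:
  r0: [   1    0    1    1    0]
  r1: [   0    1   -1    0    1]
  r2: [   0    0    0    0    0]
Fix exponent of X5 at 1, X3 at 0, X4 at 0; solve each RREF row for its pivot's exponent:
  r0: exp(X1) + (0)·1 = 0 ⇒ exp(X1) = 0
  r1: exp(X2) + (1)·1 = 0 ⇒ exp(X2) = -1
Π_3 = X2^-1 · X5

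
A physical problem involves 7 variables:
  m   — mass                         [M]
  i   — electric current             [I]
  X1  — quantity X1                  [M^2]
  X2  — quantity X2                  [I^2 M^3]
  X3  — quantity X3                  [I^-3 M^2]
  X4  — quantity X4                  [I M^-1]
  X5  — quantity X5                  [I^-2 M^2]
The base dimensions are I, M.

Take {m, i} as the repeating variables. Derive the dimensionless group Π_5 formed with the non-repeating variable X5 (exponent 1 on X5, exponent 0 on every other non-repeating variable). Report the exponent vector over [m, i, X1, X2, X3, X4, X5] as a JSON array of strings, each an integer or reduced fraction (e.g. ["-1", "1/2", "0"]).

Write exponents as rows I,M / cols m,i,X1,X2,X3,X4,X5:
  I: [ 0  1  0  2 -3  1 -2]
  M: [ 1  0  2  3  2 -1  2]
Row reduction gives pivot columns m,i; rank = 2
Pivot set = {m,i}, free = {X1,X2,X3,X4,X5}
RREF:
  r0: [   1    0    2    3    2   -1    2]
  r1: [   0    1    0    2   -3    1   -2]
Fix exponent of X5 at 1, X1 at 0, X2 at 0, X3 at 0, X4 at 0; solve each RREF row for its pivot's exponent:
  r0: exp(m) + (2)·1 = 0 ⇒ exp(m) = -2
  r1: exp(i) + (-2)·1 = 0 ⇒ exp(i) = 2
Π_5 = m^-2 · i^2 · X5

["-2", "2", "0", "0", "0", "0", "1"]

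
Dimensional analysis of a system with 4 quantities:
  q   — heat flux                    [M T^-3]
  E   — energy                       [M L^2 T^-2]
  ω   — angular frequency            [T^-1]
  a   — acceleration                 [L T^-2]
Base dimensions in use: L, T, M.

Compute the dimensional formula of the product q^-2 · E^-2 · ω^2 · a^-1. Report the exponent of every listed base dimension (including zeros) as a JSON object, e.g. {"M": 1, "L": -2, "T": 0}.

{"L": -5, "T": 10, "M": -4}

Dimensional matrix (L×T×M by q×E×ω×a):
  L: [ 0  2  0  1]
  T: [-3 -2 -1 -2]
  M: [ 1  1  0  0]
  [L]: (-2)·0+(-2)·2+(2)·0+(-1)·1 = -5
  [T]: (-2)·-3+(-2)·-2+(2)·-1+(-1)·-2 = 10
  [M]: (-2)·1+(-2)·1+(2)·0+(-1)·0 = -4
⇒ L^-5 T^10 M^-4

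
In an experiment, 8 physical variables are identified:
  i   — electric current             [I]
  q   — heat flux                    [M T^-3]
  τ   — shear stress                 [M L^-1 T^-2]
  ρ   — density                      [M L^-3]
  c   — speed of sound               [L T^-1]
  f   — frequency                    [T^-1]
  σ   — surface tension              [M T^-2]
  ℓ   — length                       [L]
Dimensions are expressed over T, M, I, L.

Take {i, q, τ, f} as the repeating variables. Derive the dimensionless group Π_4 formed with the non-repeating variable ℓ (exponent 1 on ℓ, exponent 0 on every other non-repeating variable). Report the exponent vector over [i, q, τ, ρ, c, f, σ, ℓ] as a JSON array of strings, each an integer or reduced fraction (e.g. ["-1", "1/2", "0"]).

["0", "-1", "1", "0", "0", "1", "0", "1"]

Write exponents as rows T,M,I,L / cols i,q,τ,ρ,c,f,σ,ℓ:
  T: [ 0 -3 -2  0 -1 -1 -2  0]
  M: [ 0  1  1  1  0  0  1  0]
  I: [ 1  0  0  0  0  0  0  0]
  L: [ 0  0 -1 -3  1  0  0  1]
RREF → pivots at {i,q,τ,f} ⇒ r = 4
Repeat: i,q,τ,f; free: ρ,c,σ,ℓ
RREF:
  r0: [   1    0    0    0    0    0    0    0]
  r1: [   0    1    0   -2    1    0    1    1]
  r2: [   0    0    1    3   -1    0    0   -1]
  r3: [   0    0    0    0    0    1   -1   -1]
Fix exponent of ℓ at 1, ρ at 0, c at 0, σ at 0; solve each RREF row for its pivot's exponent:
  r0: exp(i) + (0)·1 = 0 ⇒ exp(i) = 0
  r1: exp(q) + (1)·1 = 0 ⇒ exp(q) = -1
  r2: exp(τ) + (-1)·1 = 0 ⇒ exp(τ) = 1
  r3: exp(f) + (-1)·1 = 0 ⇒ exp(f) = 1
Π_4 = q^-1 · τ · f · ℓ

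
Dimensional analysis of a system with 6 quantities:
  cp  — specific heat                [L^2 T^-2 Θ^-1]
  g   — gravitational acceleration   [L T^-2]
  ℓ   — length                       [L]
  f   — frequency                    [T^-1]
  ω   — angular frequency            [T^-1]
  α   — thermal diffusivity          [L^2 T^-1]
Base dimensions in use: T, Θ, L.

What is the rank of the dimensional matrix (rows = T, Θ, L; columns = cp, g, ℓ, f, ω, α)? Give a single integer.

Dimensional matrix (T×Θ×L by cp×g×ℓ×f×ω×α):
  T: [-2 -2  0 -1 -1 -1]
  Θ: [-1  0  0  0  0  0]
  L: [ 2  1  1  0  0  2]
RREF → pivots at {cp,g,ℓ} ⇒ r = 3

3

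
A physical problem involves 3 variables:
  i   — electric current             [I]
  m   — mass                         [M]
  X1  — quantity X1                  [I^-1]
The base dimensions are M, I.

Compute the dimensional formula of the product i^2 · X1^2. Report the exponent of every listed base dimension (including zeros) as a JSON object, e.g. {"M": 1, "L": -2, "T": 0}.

Write exponents as rows M,I / cols i,m,X1:
  M: [ 0  1  0]
  I: [ 1  0 -1]
  [M]: (2)·0+(2)·0 = 0
  [I]: (2)·1+(2)·-1 = 0
⇒ 1 (dimensionless)

{"M": 0, "I": 0}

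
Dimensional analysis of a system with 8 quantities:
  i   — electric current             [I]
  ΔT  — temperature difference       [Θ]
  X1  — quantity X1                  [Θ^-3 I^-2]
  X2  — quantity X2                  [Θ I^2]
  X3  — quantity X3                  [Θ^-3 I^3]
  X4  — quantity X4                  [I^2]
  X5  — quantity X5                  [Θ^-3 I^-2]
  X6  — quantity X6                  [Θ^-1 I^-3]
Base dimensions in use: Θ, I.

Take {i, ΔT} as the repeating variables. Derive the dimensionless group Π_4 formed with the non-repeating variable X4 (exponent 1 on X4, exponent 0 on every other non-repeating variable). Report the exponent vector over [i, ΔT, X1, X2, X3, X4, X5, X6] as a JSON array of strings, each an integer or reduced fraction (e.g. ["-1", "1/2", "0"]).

["-2", "0", "0", "0", "0", "1", "0", "0"]

Dimensional matrix (Θ×I by i×ΔT×X1×X2×X3×X4×X5×X6):
  Θ: [ 0  1 -3  1 -3  0 -3 -1]
  I: [ 1  0 -2  2  3  2 -2 -3]
RREF → pivots at {i,ΔT} ⇒ r = 2
Pivot set = {i,ΔT}, free = {X1,X2,X3,X4,X5,X6}
RREF:
  r0: [   1    0   -2    2    3    2   -2   -3]
  r1: [   0    1   -3    1   -3    0   -3   -1]
Fix exponent of X4 at 1, X1 at 0, X2 at 0, X3 at 0, X5 at 0, X6 at 0; solve each RREF row for its pivot's exponent:
  r0: exp(i) + (2)·1 = 0 ⇒ exp(i) = -2
  r1: exp(ΔT) + (0)·1 = 0 ⇒ exp(ΔT) = 0
Π_4 = i^-2 · X4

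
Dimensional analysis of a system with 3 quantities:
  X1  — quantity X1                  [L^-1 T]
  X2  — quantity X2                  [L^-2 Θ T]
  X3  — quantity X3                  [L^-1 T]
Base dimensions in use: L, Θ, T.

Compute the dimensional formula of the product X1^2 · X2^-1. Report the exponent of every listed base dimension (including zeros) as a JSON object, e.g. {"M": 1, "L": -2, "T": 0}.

{"L": 0, "Θ": -1, "T": 1}

Write exponents as rows L,Θ,T / cols X1,X2,X3:
  L: [-1 -2 -1]
  Θ: [ 0  1  0]
  T: [ 1  1  1]
  [L]: (2)·-1+(-1)·-2 = 0
  [Θ]: (2)·0+(-1)·1 = -1
  [T]: (2)·1+(-1)·1 = 1
⇒ Θ^-1 T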